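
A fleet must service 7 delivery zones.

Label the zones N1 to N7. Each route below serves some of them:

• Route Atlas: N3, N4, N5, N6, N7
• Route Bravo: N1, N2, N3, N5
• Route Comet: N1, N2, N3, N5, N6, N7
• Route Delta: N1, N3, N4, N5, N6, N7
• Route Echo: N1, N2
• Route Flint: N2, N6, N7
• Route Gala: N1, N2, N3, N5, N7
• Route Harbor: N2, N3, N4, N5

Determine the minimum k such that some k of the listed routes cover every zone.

Bravo and Delta together: Bravo ∪ Delta = {N1, N2, N3, N4, N5, N6, N7} — every zone is covered.
No single route has all 7 zones (the largest, Comet, has 6), so 2 is optimal.

2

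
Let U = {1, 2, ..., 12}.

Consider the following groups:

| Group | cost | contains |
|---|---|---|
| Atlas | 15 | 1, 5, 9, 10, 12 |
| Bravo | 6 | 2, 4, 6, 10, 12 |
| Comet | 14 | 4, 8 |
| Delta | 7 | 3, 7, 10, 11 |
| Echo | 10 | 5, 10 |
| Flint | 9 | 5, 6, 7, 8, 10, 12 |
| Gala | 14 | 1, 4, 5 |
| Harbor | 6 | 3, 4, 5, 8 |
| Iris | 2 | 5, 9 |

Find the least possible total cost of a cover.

Atlas, Bravo, Delta, Harbor together cover every element (Atlas ∪ Bravo ∪ Delta ∪ Harbor = {1, 2, 3, 4, 5, 6, 7, 8, 9, 10, 11, 12}); total cost 15 + 6 + 7 + 6 = 34.
The greedy pick Iris, Bravo, Delta, Harbor, Gala costs 35; no covering selection beats 34.

34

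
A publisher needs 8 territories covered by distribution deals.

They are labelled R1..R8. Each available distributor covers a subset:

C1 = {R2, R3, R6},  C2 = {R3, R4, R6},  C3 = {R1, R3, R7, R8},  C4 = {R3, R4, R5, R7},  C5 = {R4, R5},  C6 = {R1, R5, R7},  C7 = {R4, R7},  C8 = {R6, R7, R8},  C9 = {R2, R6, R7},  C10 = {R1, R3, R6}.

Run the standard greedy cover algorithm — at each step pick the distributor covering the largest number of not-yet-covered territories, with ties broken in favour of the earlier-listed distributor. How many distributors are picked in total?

Greedy: pick C3 (covers 4 new) → pick C1 (covers 2 new) → pick C4 (covers 2 new). Total picks: 3.

3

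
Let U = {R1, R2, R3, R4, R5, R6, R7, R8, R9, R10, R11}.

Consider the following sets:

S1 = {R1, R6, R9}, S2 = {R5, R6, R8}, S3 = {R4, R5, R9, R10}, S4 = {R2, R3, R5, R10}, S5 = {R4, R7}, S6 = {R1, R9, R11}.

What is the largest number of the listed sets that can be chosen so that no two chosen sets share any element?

S2, S5, S6 are pairwise disjoint (S2={R5,R6,R8}; S5={R4,R7}; S6={R1,R9,R11}).
Every remaining set overlaps one of these, and no 4 of the listed sets are pairwise disjoint, so 3 is the maximum.

3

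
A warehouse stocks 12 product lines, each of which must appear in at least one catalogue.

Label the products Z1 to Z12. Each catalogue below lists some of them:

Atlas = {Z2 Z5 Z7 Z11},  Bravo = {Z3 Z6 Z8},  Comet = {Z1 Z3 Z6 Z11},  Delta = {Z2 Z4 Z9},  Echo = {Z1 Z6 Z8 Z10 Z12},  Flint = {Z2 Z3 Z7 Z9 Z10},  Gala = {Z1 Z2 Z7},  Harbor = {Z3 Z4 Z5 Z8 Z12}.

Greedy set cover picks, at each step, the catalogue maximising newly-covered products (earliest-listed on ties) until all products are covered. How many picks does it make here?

4

Greedy: pick Echo (covers 5 new) → pick Atlas (covers 4 new) → pick Delta (covers 2 new) → pick Bravo (covers 1 new). Total picks: 4.
(The true minimum cover uses only 3 catalogues, so greedy is not optimal here.)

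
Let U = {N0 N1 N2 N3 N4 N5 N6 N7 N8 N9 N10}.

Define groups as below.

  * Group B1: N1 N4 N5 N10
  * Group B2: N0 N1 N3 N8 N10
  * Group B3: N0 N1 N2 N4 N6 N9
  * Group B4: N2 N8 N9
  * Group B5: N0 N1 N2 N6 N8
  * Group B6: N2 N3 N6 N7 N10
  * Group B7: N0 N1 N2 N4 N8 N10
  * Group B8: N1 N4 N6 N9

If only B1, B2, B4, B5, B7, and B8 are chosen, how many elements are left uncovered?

1

Union of B1, B2, B4, B5, B7, B8 = {N0, N1, N2, N3, N4, N5, N6, N8, N9, N10}.
Not covered: N7 — 1 element.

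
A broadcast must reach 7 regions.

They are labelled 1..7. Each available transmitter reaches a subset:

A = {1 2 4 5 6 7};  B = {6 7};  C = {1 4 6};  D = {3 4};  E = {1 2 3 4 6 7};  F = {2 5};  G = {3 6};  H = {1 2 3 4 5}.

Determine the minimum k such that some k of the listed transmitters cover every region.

2

Take {A, H}. Their union is {1, 2, 3, 4, 5, 6, 7}, which is all 7 regions.
No single transmitter has all 7 regions (the largest, A, has 6), so 2 is optimal.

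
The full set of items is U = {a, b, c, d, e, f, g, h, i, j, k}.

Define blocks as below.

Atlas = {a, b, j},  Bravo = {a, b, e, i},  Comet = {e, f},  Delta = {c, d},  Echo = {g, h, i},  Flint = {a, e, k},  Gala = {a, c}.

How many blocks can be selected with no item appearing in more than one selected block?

Atlas, Comet, Delta, Echo are pairwise disjoint (Atlas={a,b,j}; Comet={e,f}; Delta={c,d}; Echo={g,h,i}).
Every remaining block overlaps one of these, and no 5 of the listed blocks are pairwise disjoint, so 4 is the maximum.

4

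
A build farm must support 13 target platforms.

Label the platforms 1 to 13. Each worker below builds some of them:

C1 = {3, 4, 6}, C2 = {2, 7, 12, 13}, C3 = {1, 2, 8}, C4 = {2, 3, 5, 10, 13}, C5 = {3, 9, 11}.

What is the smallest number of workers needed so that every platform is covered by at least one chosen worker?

Take {C1, C2, C3, C4, C5}. Their union is {1, 2, 3, 4, 5, 6, 7, 8, 9, 10, 11, 12, 13}, which is all 13 platforms.
Only C4 contains 5, so C4 is forced; the remaining 8 platforms need at least 4 more workers (each remaining worker adds at most 2) — so at least 5 workers are needed, and 5 is optimal.

5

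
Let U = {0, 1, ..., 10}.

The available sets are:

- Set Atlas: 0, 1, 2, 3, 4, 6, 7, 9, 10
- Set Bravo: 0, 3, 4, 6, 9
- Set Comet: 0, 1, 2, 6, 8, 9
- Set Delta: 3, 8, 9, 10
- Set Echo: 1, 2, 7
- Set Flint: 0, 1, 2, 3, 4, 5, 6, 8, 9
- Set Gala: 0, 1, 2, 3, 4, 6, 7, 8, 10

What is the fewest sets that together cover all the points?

2

Atlas and Flint cover everything between them: the union {0, 1, 2, 3, 4, 5, 6, 7, 8, 9, 10} is all of U.
No single set has all 11 points (the largest, Atlas, has 9), so 2 is optimal.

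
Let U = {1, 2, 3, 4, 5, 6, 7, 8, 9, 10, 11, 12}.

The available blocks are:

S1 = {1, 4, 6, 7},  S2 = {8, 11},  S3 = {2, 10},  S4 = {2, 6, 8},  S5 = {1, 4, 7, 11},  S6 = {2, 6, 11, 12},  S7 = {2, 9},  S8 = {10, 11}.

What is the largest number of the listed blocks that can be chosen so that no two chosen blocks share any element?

3

S1, S2, S7 are pairwise disjoint (S1={1,4,6,7}; S2={8,11}; S7={2,9}).
Every remaining block overlaps one of these, and no 4 of the listed blocks are pairwise disjoint, so 3 is the maximum.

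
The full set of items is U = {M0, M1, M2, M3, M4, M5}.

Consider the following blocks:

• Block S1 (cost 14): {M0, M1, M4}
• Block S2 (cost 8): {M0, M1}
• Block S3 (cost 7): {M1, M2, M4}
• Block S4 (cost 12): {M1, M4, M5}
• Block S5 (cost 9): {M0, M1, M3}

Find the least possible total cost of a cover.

28

S3, S4, S5 together cover every item (S3 ∪ S4 ∪ S5 = {M0, M1, M2, M3, M4, M5}); total cost 7 + 12 + 9 = 28.
No covering selection has total cost below 28.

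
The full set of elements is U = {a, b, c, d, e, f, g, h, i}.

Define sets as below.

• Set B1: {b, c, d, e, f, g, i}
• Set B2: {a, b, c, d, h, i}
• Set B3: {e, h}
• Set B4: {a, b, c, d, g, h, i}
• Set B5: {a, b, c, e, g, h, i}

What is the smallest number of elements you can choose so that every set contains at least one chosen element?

2

Take T = {c, e}. Each listed set contains at least one of these, so T is a hitting set of size 2.
No single element lies in every set, so at least 2 are needed and 2 is optimal.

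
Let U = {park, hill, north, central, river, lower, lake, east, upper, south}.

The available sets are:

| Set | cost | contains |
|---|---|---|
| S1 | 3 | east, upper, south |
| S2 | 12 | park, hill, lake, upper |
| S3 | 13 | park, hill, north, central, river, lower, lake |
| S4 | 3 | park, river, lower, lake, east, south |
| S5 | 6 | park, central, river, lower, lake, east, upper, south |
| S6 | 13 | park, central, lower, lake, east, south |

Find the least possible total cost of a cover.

16

S1, S3 together cover every item (S1 ∪ S3 = {park, hill, north, central, river, lower, lake, east, upper, south}); total cost 3 + 13 = 16.
The greedy pick S4, S1, S3 costs 19; no covering selection beats 16.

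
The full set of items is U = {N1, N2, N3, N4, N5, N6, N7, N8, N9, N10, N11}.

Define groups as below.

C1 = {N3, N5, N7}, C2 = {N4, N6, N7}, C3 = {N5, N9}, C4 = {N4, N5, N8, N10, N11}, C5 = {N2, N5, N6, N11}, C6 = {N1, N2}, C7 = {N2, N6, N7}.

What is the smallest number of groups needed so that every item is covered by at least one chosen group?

5

Take {C1, C2, C3, C4, C6}. Their union is {N1, N2, N3, N4, N5, N6, N7, N8, N9, N10, N11}, which is all 11 items.
No 4 of the 7 groups cover everything (all 35 combinations miss at least one item), so 5 is optimal.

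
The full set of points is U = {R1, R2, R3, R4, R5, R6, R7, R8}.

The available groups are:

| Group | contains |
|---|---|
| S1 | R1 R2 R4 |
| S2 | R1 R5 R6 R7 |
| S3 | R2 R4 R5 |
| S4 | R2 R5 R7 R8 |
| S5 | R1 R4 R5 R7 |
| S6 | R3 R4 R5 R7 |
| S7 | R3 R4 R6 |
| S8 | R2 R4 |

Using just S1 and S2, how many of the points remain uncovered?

2

Union of S1, S2 = {R1, R2, R4, R5, R6, R7}.
Not covered: R3, R8 — 2 points.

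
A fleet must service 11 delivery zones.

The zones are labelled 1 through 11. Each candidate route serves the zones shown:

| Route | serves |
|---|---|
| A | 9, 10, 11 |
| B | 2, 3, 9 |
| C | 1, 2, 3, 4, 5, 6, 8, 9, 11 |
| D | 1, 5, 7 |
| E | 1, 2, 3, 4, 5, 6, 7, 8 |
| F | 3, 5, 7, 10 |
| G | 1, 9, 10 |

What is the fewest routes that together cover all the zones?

2

C and F together: C ∪ F = {1, 2, 3, 4, 5, 6, 7, 8, 9, 10, 11} — every zone is covered.
No single route has all 11 zones (the largest, C, has 9), so 2 is optimal.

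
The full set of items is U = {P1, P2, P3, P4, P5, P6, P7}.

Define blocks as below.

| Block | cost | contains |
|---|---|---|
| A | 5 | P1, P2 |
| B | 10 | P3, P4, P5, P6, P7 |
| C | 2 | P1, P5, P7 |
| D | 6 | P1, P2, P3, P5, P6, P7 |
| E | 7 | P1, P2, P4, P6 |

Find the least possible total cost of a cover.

D, E together cover every item (D ∪ E = {P1, P2, P3, P4, P5, P6, P7}); total cost 6 + 7 = 13.
The greedy pick C, D, E costs 15; no covering selection beats 13.

13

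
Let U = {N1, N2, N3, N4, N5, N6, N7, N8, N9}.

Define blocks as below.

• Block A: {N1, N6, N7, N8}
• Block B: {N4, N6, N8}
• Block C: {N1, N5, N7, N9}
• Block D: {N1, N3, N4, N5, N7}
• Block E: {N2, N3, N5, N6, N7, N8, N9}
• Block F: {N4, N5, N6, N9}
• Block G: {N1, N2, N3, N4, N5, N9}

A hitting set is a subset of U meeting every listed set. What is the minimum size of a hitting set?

Take H = {N1, N6}. Each listed block contains at least one of these, so H is a hitting set of size 2.
The blocks B, C are pairwise disjoint, so any hitting set needs a separate item for each — at least 2. Hence 2 is optimal.

2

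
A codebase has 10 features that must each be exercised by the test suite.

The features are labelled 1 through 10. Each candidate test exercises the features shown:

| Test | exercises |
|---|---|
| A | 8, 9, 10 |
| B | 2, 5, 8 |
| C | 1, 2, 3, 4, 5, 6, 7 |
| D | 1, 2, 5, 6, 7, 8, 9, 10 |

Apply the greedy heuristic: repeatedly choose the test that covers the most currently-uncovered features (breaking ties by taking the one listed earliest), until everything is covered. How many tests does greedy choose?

Greedy: pick D (covers 8 new) → pick C (covers 2 new). Total picks: 2.

2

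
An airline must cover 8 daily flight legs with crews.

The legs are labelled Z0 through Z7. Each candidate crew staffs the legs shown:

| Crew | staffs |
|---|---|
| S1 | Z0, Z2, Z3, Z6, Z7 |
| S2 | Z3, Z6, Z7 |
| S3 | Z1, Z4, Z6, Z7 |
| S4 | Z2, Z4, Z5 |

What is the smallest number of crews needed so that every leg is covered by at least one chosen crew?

Take {S1, S3, S4}. Their union is {Z0, Z1, Z2, Z3, Z4, Z5, Z6, Z7}, which is all 8 legs.
Only S1 contains Z0, so S1 is forced; the remaining 3 legs need at least 2 more crews (each remaining crew adds at most 2) — so at least 3 crews are needed, and 3 is optimal.

3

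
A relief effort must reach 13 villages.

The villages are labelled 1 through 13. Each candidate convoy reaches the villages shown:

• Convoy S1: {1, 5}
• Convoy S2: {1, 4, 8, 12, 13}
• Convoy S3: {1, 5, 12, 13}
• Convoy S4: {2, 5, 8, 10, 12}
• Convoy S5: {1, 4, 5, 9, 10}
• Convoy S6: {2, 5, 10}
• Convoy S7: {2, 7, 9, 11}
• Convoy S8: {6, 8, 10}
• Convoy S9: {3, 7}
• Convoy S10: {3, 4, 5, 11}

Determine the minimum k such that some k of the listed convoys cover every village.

Take {S2, S7, S8, S10}. Their union is {1, 2, 3, 4, 5, 6, 7, 8, 9, 10, 11, 12, 13}, which is all 13 villages.
Only S8 contains 6, so S8 is forced; the remaining 10 villages need at least 3 more convoys (each remaining convoy adds at most 4) — so at least 4 convoys are needed, and 4 is optimal.

4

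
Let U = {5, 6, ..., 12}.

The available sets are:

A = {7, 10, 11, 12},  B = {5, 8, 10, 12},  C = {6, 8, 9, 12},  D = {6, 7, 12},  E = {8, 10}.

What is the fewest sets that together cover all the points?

A, B, and C cover everything between them: the union {5, 6, 7, 8, 9, 10, 11, 12} is all of U.
Only B contains 5, so B is forced; the remaining 4 points need at least 2 more sets (each remaining set adds at most 2) — so at least 3 sets are needed, and 3 is optimal.

3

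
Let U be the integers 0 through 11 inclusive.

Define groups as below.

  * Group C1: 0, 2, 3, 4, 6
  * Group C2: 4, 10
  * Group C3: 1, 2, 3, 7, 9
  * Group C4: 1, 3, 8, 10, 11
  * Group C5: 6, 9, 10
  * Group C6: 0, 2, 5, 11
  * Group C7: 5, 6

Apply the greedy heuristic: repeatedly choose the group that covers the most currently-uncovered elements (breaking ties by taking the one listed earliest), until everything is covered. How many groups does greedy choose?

4

Greedy: pick C1 (covers 5 new) → pick C4 (covers 4 new) → pick C3 (covers 2 new) → pick C6 (covers 1 new). Total picks: 4.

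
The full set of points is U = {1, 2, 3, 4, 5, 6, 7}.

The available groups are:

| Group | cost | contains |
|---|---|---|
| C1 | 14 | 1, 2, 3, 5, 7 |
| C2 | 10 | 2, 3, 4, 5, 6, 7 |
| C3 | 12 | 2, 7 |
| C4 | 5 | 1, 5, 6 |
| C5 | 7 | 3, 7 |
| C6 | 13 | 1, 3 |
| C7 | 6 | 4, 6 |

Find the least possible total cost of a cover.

15

C2, C4 together cover every point (C2 ∪ C4 = {1, 2, 3, 4, 5, 6, 7}); total cost 10 + 5 = 15.
No covering selection has total cost below 15.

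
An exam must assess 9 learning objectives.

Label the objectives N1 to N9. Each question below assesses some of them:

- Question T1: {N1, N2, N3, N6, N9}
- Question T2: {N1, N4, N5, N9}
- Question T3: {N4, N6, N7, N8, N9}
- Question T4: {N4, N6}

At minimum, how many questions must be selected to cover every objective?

3

T1 and T2 and T3 together: T1 ∪ T2 ∪ T3 = {N1, N2, N3, N4, N5, N6, N7, N8, N9} — every objective is covered.
Only T1 contains N2, so T1 is forced; the remaining 4 objectives need at least 2 more questions (each remaining question adds at most 3) — so at least 3 questions are needed, and 3 is optimal.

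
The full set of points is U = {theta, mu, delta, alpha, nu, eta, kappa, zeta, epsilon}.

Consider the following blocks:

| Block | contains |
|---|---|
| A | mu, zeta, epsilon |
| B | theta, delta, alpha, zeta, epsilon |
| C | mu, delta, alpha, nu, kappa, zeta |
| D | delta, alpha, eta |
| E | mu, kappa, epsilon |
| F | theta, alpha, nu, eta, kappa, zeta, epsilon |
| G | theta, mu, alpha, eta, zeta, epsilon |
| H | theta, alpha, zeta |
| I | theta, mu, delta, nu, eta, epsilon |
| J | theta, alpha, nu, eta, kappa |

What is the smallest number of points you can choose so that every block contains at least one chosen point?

Take T = {mu, alpha}. Each listed block contains at least one of these, so T is a hitting set of size 2.
The blocks D, E are pairwise disjoint, so any hitting set needs a separate point for each — at least 2. Hence 2 is optimal.

2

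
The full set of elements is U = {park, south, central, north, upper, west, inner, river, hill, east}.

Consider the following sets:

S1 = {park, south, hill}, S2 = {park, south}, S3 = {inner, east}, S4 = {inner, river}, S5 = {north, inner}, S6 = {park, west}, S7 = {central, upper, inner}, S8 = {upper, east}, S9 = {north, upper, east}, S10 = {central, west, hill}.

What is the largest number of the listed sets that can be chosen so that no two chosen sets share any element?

4

S2, S5, S8, S10 are pairwise disjoint (S2={park,south}; S5={north,inner}; S8={upper,east}; S10={central,west,hill}).
Every remaining set overlaps one of these, and no 5 of the listed sets are pairwise disjoint, so 4 is the maximum.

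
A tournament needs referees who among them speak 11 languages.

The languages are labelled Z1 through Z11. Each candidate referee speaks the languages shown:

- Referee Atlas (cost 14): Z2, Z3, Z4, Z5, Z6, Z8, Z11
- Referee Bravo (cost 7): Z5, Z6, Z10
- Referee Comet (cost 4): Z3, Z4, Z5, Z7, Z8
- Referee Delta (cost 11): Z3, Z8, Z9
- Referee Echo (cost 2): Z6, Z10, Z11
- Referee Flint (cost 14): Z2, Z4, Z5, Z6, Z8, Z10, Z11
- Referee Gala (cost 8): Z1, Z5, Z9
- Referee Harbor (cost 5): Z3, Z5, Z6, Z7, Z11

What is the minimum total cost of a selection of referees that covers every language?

26

Comet, Flint, Gala together cover every language (Comet ∪ Flint ∪ Gala = {Z1, Z2, Z3, Z4, Z5, Z6, Z7, Z8, Z9, Z10, Z11}); total cost 4 + 14 + 8 = 26.
The greedy pick Echo, Comet, Gala, Atlas costs 28; no covering selection beats 26.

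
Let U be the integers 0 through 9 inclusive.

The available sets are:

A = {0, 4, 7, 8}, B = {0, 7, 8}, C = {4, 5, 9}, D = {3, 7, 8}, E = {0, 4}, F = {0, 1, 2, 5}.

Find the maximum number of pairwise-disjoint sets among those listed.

D, E are pairwise disjoint (D={3,7,8}; E={0,4}).
Every remaining set overlaps one of these, and no 3 of the listed sets are pairwise disjoint, so 2 is the maximum.

2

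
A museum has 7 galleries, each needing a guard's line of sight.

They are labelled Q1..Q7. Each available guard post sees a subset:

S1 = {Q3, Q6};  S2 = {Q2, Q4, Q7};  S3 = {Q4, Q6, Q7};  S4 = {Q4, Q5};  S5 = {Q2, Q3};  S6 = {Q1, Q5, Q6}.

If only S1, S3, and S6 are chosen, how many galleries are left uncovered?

1

Union of S1, S3, S6 = {Q1, Q3, Q4, Q5, Q6, Q7}.
Not covered: Q2 — 1 gallery.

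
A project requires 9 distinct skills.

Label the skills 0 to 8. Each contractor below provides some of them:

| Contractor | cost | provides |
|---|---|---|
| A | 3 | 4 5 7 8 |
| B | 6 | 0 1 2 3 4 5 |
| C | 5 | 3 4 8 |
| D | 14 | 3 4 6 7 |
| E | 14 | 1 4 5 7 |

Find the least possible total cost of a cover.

A, B, D together cover every skill (A ∪ B ∪ D = {0, 1, 2, 3, 4, 5, 6, 7, 8}); total cost 3 + 6 + 14 = 23.
No covering selection has total cost below 23.

23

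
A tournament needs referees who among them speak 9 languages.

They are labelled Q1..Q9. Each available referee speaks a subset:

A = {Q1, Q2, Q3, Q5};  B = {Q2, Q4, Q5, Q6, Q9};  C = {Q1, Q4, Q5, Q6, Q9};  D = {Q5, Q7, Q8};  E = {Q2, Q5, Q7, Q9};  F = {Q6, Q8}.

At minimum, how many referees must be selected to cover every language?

Take {A, B, D}. Their union is {Q1, Q2, Q3, Q4, Q5, Q6, Q7, Q8, Q9}, which is all 9 languages.
Only A contains Q3, so A is forced; the remaining 5 languages need at least 2 more referees (each remaining referee adds at most 3) — so at least 3 referees are needed, and 3 is optimal.

3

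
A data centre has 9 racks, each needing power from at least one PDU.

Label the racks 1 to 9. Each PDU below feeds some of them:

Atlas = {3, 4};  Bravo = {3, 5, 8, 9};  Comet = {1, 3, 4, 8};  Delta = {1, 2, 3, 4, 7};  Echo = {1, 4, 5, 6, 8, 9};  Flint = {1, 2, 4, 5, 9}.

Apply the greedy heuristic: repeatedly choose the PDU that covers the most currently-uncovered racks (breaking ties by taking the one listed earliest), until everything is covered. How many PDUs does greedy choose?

2

Greedy: pick Echo (covers 6 new) → pick Delta (covers 3 new). Total picks: 2.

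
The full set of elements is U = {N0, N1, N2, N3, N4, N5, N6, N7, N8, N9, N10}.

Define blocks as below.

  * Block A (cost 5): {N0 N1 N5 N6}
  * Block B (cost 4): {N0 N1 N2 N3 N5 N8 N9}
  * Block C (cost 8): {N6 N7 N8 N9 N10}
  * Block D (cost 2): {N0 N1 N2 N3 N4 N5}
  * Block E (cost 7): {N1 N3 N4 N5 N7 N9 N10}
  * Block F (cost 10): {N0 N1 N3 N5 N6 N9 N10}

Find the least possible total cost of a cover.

10

C, D together cover every element (C ∪ D = {N0, N1, N2, N3, N4, N5, N6, N7, N8, N9, N10}); total cost 8 + 2 = 10.
No covering selection has total cost below 10.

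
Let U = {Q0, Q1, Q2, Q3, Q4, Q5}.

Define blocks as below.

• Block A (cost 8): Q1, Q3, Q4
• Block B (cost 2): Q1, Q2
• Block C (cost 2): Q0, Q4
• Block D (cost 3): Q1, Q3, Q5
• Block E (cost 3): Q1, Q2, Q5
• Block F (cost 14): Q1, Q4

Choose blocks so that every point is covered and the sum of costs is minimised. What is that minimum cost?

B, C, D together cover every point (B ∪ C ∪ D = {Q0, Q1, Q2, Q3, Q4, Q5}); total cost 2 + 2 + 3 = 7.
No covering selection has total cost below 7.

7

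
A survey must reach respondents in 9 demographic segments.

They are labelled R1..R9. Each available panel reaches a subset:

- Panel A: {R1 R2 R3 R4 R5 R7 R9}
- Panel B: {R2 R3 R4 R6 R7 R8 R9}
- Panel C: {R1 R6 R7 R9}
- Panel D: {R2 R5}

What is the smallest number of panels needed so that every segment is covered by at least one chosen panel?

2

A and B together: A ∪ B = {R1, R2, R3, R4, R5, R6, R7, R8, R9} — every segment is covered.
No single panel has all 9 segments (the largest, A, has 7), so 2 is optimal.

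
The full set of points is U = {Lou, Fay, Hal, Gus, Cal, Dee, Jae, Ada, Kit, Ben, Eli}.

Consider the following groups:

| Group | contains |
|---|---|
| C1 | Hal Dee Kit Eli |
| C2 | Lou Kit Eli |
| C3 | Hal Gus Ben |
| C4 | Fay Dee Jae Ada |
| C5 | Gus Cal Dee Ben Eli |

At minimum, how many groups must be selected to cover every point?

4

C2, C3, C4, and C5 cover everything between them: the union {Lou, Fay, Hal, Gus, Cal, Dee, Jae, Ada, Kit, Ben, Eli} is all of U.
No 3 of the 5 groups cover everything (all 10 combinations miss at least one point), so 4 is optimal.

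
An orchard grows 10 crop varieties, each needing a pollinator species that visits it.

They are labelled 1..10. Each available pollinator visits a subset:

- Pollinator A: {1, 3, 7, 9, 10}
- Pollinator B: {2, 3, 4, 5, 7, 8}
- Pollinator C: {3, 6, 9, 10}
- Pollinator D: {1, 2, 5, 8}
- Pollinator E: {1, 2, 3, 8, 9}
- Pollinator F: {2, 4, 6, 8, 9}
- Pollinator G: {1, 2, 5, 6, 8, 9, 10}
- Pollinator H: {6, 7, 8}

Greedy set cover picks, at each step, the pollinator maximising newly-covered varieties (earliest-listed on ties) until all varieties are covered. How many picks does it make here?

2

Greedy: pick G (covers 7 new) → pick B (covers 3 new). Total picks: 2.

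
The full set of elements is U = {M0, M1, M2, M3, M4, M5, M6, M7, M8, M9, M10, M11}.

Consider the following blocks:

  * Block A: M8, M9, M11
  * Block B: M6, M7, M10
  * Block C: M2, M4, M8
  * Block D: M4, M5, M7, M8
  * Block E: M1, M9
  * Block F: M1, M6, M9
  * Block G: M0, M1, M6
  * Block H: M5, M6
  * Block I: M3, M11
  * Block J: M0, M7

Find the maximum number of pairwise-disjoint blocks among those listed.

C, E, H, I, J are pairwise disjoint (C={M2,M4,M8}; E={M1,M9}; H={M5,M6}; I={M3,M11}; J={M0,M7}).
Every remaining block overlaps one of these, and no 6 of the listed blocks are pairwise disjoint, so 5 is the maximum.

5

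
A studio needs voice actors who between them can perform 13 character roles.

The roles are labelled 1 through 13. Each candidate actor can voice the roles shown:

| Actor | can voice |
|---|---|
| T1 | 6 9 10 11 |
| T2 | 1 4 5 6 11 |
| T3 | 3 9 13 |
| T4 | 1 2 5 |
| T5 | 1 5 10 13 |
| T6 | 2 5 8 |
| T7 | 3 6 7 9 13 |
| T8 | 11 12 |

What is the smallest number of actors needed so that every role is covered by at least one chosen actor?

5

T2 and T5 and T6 and T7 and T8 together: T2 ∪ T5 ∪ T6 ∪ T7 ∪ T8 = {1, 2, 3, 4, 5, 6, 7, 8, 9, 10, 11, 12, 13} — every role is covered.
No 4 of the 8 actors cover everything (all 70 combinations miss at least one role), so 5 is optimal.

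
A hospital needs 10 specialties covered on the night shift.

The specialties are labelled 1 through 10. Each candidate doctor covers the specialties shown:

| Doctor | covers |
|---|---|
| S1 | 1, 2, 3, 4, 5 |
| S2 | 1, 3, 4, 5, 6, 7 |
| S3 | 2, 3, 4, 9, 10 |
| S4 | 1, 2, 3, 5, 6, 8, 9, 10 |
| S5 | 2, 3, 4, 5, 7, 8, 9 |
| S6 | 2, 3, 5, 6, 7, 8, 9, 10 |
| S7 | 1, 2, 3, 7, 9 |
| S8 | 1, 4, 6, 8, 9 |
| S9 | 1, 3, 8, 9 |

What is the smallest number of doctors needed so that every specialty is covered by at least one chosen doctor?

2

Take {S4, S5}. Their union is {1, 2, 3, 4, 5, 6, 7, 8, 9, 10}, which is all 10 specialties.
No single doctor has all 10 specialties (the largest, S4, has 8), so 2 is optimal.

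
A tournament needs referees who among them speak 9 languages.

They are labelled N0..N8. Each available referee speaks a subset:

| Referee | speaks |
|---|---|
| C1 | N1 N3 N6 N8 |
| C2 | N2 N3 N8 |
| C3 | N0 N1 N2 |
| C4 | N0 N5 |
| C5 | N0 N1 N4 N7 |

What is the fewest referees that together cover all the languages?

Take {C1, C2, C4, C5}. Their union is {N0, N1, N2, N3, N4, N5, N6, N7, N8}, which is all 9 languages.
No 3 of the 5 referees cover everything (all 10 combinations miss at least one language), so 4 is optimal.

4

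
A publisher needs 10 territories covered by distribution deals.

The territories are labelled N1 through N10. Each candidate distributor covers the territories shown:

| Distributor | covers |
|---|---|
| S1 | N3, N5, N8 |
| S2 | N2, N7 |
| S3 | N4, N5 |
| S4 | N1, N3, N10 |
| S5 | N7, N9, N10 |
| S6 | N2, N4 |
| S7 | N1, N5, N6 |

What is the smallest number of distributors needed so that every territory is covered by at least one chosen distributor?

4

S1 and S5 and S6 and S7 together: S1 ∪ S5 ∪ S6 ∪ S7 = {N1, N2, N3, N4, N5, N6, N7, N8, N9, N10} — every territory is covered.
Each distributor has at most 3 territories, and 3·3 = 9 < 10 — so at least 4 distributors are needed, and 4 is optimal.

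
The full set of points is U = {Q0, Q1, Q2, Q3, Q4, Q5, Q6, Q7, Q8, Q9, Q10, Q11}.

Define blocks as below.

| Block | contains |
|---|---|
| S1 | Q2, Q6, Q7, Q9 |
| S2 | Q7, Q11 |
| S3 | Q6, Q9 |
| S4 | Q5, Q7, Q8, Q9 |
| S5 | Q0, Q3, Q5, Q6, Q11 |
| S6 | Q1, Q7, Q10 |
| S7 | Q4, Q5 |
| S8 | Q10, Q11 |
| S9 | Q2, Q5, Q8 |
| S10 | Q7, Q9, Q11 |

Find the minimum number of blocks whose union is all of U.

5

S4 and S5 and S6 and S7 and S9 together: S4 ∪ S5 ∪ S6 ∪ S7 ∪ S9 = {Q0, Q1, Q2, Q3, Q4, Q5, Q6, Q7, Q8, Q9, Q10, Q11} — every point is covered.
No 4 of the 10 blocks cover everything (all 210 combinations miss at least one point), so 5 is optimal.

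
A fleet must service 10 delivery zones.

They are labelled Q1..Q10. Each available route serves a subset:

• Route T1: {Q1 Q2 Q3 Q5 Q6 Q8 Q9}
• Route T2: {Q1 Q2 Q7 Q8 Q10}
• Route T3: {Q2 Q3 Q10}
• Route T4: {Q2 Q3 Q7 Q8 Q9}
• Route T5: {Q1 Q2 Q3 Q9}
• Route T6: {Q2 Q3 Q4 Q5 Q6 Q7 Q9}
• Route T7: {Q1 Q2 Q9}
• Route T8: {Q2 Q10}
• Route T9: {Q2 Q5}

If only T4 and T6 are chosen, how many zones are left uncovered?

Union of T4, T6 = {Q2, Q3, Q4, Q5, Q6, Q7, Q8, Q9}.
Not covered: Q1, Q10 — 2 zones.

2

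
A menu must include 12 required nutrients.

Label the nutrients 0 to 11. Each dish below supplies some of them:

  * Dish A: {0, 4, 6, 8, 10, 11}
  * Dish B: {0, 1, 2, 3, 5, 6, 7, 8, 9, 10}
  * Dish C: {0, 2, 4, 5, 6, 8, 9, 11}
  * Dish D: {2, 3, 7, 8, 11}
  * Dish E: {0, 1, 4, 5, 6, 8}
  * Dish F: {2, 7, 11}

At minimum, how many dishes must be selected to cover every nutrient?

2

Take {A, B}. Their union is {0, 1, 2, 3, 4, 5, 6, 7, 8, 9, 10, 11}, which is all 12 nutrients.
No single dish has all 12 nutrients (the largest, B, has 10), so 2 is optimal.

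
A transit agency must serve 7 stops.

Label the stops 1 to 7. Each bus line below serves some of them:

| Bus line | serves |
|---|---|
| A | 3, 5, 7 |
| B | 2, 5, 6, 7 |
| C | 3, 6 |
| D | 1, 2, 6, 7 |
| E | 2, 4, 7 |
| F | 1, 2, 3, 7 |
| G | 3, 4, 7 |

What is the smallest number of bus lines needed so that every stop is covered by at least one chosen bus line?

A and D and E together: A ∪ D ∪ E = {1, 2, 3, 4, 5, 6, 7} — every stop is covered.
No 2 of the 7 bus lines cover everything (all 21 combinations miss at least one stop), so 3 is optimal.

3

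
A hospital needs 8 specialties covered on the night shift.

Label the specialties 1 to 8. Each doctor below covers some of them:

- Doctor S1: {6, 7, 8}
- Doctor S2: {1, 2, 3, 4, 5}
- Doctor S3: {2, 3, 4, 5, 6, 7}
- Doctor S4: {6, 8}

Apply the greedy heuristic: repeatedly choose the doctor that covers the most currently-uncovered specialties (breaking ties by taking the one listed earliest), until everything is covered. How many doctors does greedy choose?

3

Greedy: pick S3 (covers 6 new) → pick S1 (covers 1 new) → pick S2 (covers 1 new). Total picks: 3.
(The true minimum cover uses only 2 doctors, so greedy is not optimal here.)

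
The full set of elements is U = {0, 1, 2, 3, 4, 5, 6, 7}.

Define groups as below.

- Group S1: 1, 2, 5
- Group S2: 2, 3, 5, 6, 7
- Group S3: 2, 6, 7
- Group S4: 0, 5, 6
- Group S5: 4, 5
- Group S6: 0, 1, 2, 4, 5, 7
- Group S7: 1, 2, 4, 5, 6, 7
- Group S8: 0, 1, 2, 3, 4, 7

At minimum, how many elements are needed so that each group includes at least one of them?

2

The 2 elements {5, 7} hit every group.
The groups S3, S5 are pairwise disjoint, so any hitting set needs a separate element for each — at least 2. Hence 2 is optimal.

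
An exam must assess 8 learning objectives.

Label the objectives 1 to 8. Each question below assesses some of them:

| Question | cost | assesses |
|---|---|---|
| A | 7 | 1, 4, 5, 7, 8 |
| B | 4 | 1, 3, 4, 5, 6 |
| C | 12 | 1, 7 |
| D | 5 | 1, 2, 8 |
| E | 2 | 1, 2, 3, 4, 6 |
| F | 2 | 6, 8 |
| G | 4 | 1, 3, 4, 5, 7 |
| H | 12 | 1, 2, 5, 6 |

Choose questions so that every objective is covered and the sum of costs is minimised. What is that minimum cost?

E, F, G together cover every objective (E ∪ F ∪ G = {1, 2, 3, 4, 5, 6, 7, 8}); total cost 2 + 2 + 4 = 8.
No covering selection has total cost below 8.

8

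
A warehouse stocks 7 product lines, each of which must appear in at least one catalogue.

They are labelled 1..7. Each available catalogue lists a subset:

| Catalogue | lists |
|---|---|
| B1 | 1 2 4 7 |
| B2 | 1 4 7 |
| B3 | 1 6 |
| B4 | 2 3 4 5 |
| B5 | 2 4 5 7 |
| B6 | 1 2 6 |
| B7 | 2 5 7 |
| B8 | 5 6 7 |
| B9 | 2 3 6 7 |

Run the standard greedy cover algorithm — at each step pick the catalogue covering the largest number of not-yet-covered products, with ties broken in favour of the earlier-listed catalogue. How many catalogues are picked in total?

3

Greedy: pick B1 (covers 4 new) → pick B4 (covers 2 new) → pick B3 (covers 1 new). Total picks: 3.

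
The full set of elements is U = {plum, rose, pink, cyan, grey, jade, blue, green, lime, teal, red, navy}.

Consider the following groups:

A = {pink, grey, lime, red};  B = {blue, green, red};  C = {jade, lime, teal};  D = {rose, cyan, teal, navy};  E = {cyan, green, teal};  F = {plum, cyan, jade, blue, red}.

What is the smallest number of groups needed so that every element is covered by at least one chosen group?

4

Take {A, D, E, F}. Their union is {plum, rose, pink, cyan, grey, jade, blue, green, lime, teal, red, navy}, which is all 12 elements.
Only F contains plum, so F is forced; the remaining 7 elements need at least 3 more groups (each remaining group adds at most 3) — so at least 4 groups are needed, and 4 is optimal.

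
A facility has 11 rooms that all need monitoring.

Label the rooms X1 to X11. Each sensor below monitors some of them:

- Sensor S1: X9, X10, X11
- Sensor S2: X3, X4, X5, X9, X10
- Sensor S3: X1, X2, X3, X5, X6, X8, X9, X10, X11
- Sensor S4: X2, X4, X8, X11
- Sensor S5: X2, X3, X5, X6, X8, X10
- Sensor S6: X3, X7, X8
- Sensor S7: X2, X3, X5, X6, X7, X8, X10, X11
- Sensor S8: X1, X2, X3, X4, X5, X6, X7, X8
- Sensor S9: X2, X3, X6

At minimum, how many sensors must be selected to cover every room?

2

S3 and S8 together: S3 ∪ S8 = {X1, X2, X3, X4, X5, X6, X7, X8, X9, X10, X11} — every room is covered.
No single sensor has all 11 rooms (the largest, S3, has 9), so 2 is optimal.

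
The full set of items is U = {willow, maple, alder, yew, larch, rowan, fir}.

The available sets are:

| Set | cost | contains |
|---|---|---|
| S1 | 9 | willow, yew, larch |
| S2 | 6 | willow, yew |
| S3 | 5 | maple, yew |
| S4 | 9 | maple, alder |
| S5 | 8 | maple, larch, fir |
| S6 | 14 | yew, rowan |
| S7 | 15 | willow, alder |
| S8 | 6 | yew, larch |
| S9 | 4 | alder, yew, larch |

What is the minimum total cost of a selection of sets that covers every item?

32

S2, S5, S6, S9 together cover every item (S2 ∪ S5 ∪ S6 ∪ S9 = {willow, maple, alder, yew, larch, rowan, fir}); total cost 6 + 8 + 14 + 4 = 32.
No covering selection has total cost below 32.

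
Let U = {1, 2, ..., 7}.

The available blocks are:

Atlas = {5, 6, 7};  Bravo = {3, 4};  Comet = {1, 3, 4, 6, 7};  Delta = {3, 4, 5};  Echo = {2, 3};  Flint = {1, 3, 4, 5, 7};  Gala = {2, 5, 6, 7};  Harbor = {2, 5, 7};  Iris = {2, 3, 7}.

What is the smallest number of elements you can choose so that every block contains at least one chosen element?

Take H = {3, 7}. Each listed block contains at least one of these, so H is a hitting set of size 2.
The blocks Bravo, Gala are pairwise disjoint, so any hitting set needs a separate element for each — at least 2. Hence 2 is optimal.

2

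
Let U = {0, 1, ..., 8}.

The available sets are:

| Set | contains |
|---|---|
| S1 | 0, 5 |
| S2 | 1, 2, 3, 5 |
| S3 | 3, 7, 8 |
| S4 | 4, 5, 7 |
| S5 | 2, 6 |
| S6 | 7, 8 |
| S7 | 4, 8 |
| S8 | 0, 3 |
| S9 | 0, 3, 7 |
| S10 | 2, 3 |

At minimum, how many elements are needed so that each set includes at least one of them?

The 4 elements {0, 2, 4, 8} hit every set.
No choice of 3 elements meets every set, so 4 is the minimum.

4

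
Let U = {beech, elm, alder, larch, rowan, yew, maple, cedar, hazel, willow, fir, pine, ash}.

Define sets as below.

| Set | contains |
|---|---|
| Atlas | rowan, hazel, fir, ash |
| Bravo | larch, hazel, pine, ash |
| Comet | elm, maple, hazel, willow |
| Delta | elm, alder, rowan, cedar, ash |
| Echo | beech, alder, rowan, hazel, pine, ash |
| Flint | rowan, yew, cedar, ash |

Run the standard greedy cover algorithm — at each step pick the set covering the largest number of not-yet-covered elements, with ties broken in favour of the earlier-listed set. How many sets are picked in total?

Greedy: pick Echo (covers 6 new) → pick Comet (covers 3 new) → pick Flint (covers 2 new) → pick Atlas (covers 1 new) → pick Bravo (covers 1 new). Total picks: 5.

5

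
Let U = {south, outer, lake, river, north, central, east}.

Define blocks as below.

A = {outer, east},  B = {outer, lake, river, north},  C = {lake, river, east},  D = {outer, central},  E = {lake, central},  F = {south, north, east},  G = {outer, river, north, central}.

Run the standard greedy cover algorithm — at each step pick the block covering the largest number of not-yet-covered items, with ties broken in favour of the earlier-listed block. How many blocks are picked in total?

3

Greedy: pick B (covers 4 new) → pick F (covers 2 new) → pick D (covers 1 new). Total picks: 3.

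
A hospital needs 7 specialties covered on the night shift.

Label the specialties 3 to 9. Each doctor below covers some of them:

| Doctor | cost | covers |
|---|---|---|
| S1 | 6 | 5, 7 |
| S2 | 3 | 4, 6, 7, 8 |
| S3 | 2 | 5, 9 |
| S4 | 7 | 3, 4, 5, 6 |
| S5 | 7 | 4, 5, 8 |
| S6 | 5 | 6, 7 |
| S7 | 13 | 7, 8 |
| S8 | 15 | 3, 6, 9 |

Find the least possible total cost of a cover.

12

S2, S3, S4 together cover every specialty (S2 ∪ S3 ∪ S4 = {3, 4, 5, 6, 7, 8, 9}); total cost 3 + 2 + 7 = 12.
No covering selection has total cost below 12.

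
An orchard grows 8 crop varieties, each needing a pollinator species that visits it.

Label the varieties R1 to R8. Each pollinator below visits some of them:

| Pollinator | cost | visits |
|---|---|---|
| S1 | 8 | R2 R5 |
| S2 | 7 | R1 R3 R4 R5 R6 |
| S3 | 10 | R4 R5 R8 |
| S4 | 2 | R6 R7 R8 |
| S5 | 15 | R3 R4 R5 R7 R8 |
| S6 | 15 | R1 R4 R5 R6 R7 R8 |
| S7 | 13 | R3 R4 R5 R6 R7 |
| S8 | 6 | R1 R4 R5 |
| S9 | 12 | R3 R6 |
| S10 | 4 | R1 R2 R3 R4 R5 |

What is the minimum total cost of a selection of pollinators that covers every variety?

S4, S10 together cover every variety (S4 ∪ S10 = {R1, R2, R3, R4, R5, R6, R7, R8}); total cost 2 + 4 = 6.
No covering selection has total cost below 6.

6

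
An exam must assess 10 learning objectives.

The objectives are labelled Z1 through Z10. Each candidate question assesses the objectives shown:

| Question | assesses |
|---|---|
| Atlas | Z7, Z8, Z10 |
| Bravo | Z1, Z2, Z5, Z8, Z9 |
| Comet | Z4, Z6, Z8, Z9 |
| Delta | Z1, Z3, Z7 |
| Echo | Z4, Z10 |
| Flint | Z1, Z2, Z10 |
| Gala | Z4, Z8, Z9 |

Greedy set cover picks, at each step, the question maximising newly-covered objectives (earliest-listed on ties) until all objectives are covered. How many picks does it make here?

Greedy: pick Bravo (covers 5 new) → pick Atlas (covers 2 new) → pick Comet (covers 2 new) → pick Delta (covers 1 new). Total picks: 4.

4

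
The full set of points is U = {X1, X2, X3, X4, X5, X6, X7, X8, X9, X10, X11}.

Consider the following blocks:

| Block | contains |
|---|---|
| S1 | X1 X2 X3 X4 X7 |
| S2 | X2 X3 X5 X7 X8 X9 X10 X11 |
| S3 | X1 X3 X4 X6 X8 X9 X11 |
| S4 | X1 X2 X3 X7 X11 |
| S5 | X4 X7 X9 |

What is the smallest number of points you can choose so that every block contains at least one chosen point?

2

H = {X3, X9} meets every block (each contains at least one member of H), and |H| = 2.
No single point lies in every block, so at least 2 are needed and 2 is optimal.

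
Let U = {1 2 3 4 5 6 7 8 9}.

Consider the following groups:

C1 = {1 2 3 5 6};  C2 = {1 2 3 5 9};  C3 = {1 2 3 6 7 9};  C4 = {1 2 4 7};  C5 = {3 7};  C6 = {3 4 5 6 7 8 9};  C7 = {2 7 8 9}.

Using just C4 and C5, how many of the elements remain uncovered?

4

Union of C4, C5 = {1, 2, 3, 4, 7}.
Not covered: 5, 6, 8, 9 — 4 elements.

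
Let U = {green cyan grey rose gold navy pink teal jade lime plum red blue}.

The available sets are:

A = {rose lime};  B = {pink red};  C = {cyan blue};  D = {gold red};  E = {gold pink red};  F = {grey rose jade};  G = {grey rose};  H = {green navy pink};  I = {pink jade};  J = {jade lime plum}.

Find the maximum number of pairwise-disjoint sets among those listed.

5

C, D, G, H, J are pairwise disjoint (C={cyan,blue}; D={gold,red}; G={grey,rose}; H={green,navy,pink}; J={jade,lime,plum}).
Every remaining set overlaps one of these, and no 6 of the listed sets are pairwise disjoint, so 5 is the maximum.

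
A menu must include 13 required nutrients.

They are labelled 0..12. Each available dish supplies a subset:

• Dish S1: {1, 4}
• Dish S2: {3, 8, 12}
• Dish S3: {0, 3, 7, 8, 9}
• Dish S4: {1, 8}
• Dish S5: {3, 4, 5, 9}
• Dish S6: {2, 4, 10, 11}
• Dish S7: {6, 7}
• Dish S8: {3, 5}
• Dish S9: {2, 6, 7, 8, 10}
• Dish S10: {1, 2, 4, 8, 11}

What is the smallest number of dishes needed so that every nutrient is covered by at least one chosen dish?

S2 and S3 and S5 and S9 and S10 together: S2 ∪ S3 ∪ S5 ∪ S9 ∪ S10 = {0, 1, 2, 3, 4, 5, 6, 7, 8, 9, 10, 11, 12} — every nutrient is covered.
No 4 of the 10 dishes cover everything (all 210 combinations miss at least one nutrient), so 5 is optimal.

5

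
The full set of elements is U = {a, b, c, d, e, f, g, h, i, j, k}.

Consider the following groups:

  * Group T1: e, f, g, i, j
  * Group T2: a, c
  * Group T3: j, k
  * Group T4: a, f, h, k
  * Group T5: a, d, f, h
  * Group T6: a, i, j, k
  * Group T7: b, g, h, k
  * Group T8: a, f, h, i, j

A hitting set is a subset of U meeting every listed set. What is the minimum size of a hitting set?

3

T = {a, b, j} meets every group (each contains at least one member of T), and |T| = 3.
No choice of 2 elements meets every group, so 3 is the minimum.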